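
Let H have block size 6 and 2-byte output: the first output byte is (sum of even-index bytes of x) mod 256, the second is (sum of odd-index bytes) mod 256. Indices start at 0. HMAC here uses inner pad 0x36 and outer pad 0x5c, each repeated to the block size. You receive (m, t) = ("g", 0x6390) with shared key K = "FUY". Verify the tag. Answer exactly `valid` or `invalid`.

Key "FUY" = 46 55 59 is 3 bytes ≤ B = 6; zero-pad to 6 bytes: K' = 46 55 59 00 00 00.
K' ⊕ ipad = 70 63 6f 36 36 36; K' ⊕ opad = 1a 09 05 5c 5c 5c.
Inner hash: even-index sum = 380 mod 256 = 124; odd-index sum = 207 mod 256 = 207 → 7c cf.
Outer hash (recomputed tag): even-index sum = 247 mod 256 = 247; odd-index sum = 400 mod 256 = 144 → f7 90.
Recomputed tag = f790; claimed = 6390 → mismatch.

invalid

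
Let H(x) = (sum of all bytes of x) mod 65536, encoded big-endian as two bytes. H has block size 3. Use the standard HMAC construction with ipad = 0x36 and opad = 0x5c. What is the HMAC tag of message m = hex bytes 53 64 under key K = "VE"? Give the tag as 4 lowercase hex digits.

0140

Key "VE" = 56 45 is 2 bytes ≤ B = 3; zero-pad to 3 bytes: K' = 56 45 00.
K' ⊕ ipad = 60 73 36.  K' ⊕ opad = 0a 19 5c.
Inner input = (K'⊕ipad) ∥ m = 60 73 36 ∥ 53 64.
Inner hash: sum = 96+115+54+83+100 = 448 → 01 c0.
Outer input = (K'⊕opad) ∥ inner = 0a 19 5c ∥ 01 c0.
Outer hash (tag): sum = 10+25+92+1+192 = 320 → 01 40.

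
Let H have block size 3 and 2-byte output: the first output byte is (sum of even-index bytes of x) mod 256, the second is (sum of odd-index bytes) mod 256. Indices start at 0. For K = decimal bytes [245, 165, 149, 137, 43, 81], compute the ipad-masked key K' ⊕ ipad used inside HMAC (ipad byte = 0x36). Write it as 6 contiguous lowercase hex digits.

834936

Key decimal bytes [245, 165, 149, 137, 43, 81] = f5 a5 95 89 2b 51 is 6 bytes > B = 3, so hash it first: H(key) = b5 7f, then zero-pad to 3 bytes: K' = b5 7f 00.
XOR each byte with 0x36: b5⊕36=83, 7f⊕36=49, 00⊕36=36.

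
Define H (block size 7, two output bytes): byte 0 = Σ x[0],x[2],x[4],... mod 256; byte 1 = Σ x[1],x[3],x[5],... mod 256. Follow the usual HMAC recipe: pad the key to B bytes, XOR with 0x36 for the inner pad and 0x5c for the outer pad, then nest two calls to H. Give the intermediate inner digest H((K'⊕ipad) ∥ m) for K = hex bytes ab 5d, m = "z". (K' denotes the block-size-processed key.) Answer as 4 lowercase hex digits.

3f51

Key hex bytes ab 5d is 2 bytes ≤ B = 7; zero-pad to 7 bytes: K' = ab 5d 00 00 00 00 00.
K' ⊕ ipad = 9d 6b 36 36 36 36 36.
Inner input = 9d 6b 36 36 36 36 36 ∥ 7a.
Inner hash: even-index sum = 319 mod 256 = 63; odd-index sum = 337 mod 256 = 81 → 3f 51.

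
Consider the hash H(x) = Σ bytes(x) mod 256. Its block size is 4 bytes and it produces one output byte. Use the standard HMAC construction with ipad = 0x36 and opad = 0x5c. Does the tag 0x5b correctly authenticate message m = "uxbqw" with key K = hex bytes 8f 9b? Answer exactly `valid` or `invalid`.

Key hex bytes 8f 9b is 2 bytes ≤ B = 4; zero-pad to 4 bytes: K' = 8f 9b 00 00.
K' ⊕ ipad = b9 ad 36 36; K' ⊕ opad = d3 c7 5c 5c.
Inner hash: sum = 185+173+54+54+117+120+98+113+119 = 1033; mod 256 = 9 → 09.
Outer hash (recomputed tag): sum = 211+199+92+92+9 = 603; mod 256 = 91 → 5b.
Recomputed tag = 5b; claimed = 5b → match.

valid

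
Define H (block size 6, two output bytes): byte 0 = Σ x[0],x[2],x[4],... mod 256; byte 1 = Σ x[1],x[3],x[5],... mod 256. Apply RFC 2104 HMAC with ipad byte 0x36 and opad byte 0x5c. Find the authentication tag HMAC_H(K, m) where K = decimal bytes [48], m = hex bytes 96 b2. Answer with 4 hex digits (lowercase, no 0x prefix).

Key decimal bytes [48] = 30 is 1 byte ≤ B = 6; zero-pad to 6 bytes: K' = 30 00 00 00 00 00.
K' ⊕ ipad = 06 36 36 36 36 36.  K' ⊕ opad = 6c 5c 5c 5c 5c 5c.
Inner input = (K'⊕ipad) ∥ m = 06 36 36 36 36 36 ∥ 96 b2.
Inner hash: even-index sum = 264 mod 256 = 8; odd-index sum = 340 mod 256 = 84 → 08 54.
Outer input = (K'⊕opad) ∥ inner = 6c 5c 5c 5c 5c 5c ∥ 08 54.
Outer hash (tag): even-index sum = 300 mod 256 = 44; odd-index sum = 360 mod 256 = 104 → 2c 68.

2c68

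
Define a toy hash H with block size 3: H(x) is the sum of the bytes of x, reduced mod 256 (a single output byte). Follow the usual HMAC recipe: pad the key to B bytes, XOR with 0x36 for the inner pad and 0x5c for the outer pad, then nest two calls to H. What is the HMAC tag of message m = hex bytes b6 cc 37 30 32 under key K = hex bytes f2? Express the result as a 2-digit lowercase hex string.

Key hex bytes f2 is 1 byte ≤ B = 3; zero-pad to 3 bytes: K' = f2 00 00.
K' ⊕ ipad = c4 36 36.  K' ⊕ opad = ae 5c 5c.
Inner input = (K'⊕ipad) ∥ m = c4 36 36 ∥ b6 cc 37 30 32.
Inner hash: sum = 196+54+54+182+204+55+48+50 = 843; mod 256 = 75 → 4b.
Outer input = (K'⊕opad) ∥ inner = ae 5c 5c ∥ 4b.
Outer hash (tag): sum = 174+92+92+75 = 433; mod 256 = 177 → b1.

b1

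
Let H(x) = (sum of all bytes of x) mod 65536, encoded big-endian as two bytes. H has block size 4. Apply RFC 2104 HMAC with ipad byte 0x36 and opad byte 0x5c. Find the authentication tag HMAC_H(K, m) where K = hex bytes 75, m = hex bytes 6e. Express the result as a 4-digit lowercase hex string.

Key hex bytes 75 is 1 byte ≤ B = 4; zero-pad to 4 bytes: K' = 75 00 00 00.
K' ⊕ ipad = 43 36 36 36.  K' ⊕ opad = 29 5c 5c 5c.
Inner input = (K'⊕ipad) ∥ m = 43 36 36 36 ∥ 6e.
Inner hash: sum = 67+54+54+54+110 = 339 → 01 53.
Outer input = (K'⊕opad) ∥ inner = 29 5c 5c 5c ∥ 01 53.
Outer hash (tag): sum = 41+92+92+92+1+83 = 401 → 01 91.

0191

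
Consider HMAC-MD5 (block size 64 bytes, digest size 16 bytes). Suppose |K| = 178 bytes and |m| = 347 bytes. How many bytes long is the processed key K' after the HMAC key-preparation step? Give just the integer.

64

Key is 178 > 64 bytes, so it is hashed to 16 bytes then zero-padded to 64: |K'| = 64.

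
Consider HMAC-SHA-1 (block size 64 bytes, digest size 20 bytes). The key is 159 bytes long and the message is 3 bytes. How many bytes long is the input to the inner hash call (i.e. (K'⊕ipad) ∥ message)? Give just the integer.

67

Key is 159 > 64 bytes, so it is hashed to 20 bytes then zero-padded to 64: |K'| = 64.
Inner input = (K'⊕ipad) ∥ m → 64 + 3 = 67 bytes.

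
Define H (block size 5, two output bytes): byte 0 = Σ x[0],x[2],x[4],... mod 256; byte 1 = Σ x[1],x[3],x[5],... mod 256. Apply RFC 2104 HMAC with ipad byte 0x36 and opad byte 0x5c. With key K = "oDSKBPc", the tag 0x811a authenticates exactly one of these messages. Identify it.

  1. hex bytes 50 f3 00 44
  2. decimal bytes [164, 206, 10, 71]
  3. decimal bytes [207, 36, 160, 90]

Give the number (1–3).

Key "oDSKBPc" = 6f 44 53 4b 42 50 63 is 7 bytes > B = 5, so hash it first: H(key) = 67 df, then zero-pad to 5 bytes: K' = 67 df 00 00 00.
K' ⊕ ipad = 51 e9 36 36 36; K' ⊕ opad = 3b 83 5c 5c 5c.
m1: inner = H(51 e9 36 36 36 50 f3 00 44) = f4 6f; tag = H(3b 83 5c 5c 5c f4 6f) = 62d3
m2: inner = H(51 e9 36 36 36 a4 ce 0a 47) = d2 cd; tag = H(3b 83 5c 5c 5c d2 cd) = c0b1
m3: inner = H(51 e9 36 36 36 cf 24 a0 5a) = 3b 8e; tag = H(3b 83 5c 5c 5c 3b 8e) = 811a ← matches

3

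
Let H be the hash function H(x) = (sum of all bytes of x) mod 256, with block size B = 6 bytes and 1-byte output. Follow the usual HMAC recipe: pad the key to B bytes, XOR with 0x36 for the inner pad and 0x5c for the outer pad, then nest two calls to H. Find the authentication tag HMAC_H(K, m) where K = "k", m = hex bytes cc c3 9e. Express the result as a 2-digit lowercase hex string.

Key "k" = 6b is 1 byte ≤ B = 6; zero-pad to 6 bytes: K' = 6b 00 00 00 00 00.
K' ⊕ ipad = 5d 36 36 36 36 36.  K' ⊕ opad = 37 5c 5c 5c 5c 5c.
Inner input = (K'⊕ipad) ∥ m = 5d 36 36 36 36 36 ∥ cc c3 9e.
Inner hash: sum = 93+54+54+54+54+54+204+195+158 = 920; mod 256 = 152 → 98.
Outer input = (K'⊕opad) ∥ inner = 37 5c 5c 5c 5c 5c ∥ 98.
Outer hash (tag): sum = 55+92+92+92+92+92+152 = 667; mod 256 = 155 → 9b.

9b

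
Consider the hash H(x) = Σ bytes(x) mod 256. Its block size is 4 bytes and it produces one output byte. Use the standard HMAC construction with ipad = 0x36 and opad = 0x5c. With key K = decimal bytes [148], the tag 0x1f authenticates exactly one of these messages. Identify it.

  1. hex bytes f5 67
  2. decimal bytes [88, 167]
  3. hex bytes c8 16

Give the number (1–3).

Key decimal bytes [148] = 94 is 1 byte ≤ B = 4; zero-pad to 4 bytes: K' = 94 00 00 00.
K' ⊕ ipad = a2 36 36 36; K' ⊕ opad = c8 5c 5c 5c.
m1: inner = H(a2 36 36 36 f5 67) = a0; tag = H(c8 5c 5c 5c a0) = 7c
m2: inner = H(a2 36 36 36 58 a7) = 43; tag = H(c8 5c 5c 5c 43) = 1f ← matches
m3: inner = H(a2 36 36 36 c8 16) = 22; tag = H(c8 5c 5c 5c 22) = fe

2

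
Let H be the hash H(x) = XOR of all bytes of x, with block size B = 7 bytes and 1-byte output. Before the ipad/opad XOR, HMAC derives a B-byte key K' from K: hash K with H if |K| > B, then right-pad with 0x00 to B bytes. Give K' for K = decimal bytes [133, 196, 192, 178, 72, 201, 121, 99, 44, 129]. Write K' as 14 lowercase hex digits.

05000000000000

|K| = 10 > B = 7, so first hash the key.
H(K): XOR 85⊕c4⊕c0⊕b2⊕48⊕c9⊕79⊕63⊕2c⊕81 = 05.
Zero-pad H(K) = 05 to 7 bytes: K' = 05 00 00 00 00 00 00.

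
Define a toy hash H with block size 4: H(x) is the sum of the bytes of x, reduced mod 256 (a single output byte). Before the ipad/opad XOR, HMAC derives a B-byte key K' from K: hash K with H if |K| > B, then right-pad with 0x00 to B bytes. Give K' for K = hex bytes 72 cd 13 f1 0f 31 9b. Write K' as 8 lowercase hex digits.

|K| = 7 > B = 4, so first hash the key.
H(K): sum = 114+205+19+241+15+49+155 = 798; mod 256 = 30 → 1e.
Zero-pad H(K) = 1e to 4 bytes: K' = 1e 00 00 00.

1e000000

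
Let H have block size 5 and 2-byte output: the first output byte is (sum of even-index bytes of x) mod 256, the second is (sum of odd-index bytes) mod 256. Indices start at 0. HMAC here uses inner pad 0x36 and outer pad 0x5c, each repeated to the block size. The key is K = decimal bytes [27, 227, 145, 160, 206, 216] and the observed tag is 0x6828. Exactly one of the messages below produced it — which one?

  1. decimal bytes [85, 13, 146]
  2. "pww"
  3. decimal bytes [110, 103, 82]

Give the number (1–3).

Key decimal bytes [27, 227, 145, 160, 206, 216] = 1b e3 91 a0 ce d8 is 6 bytes > B = 5, so hash it first: H(key) = 7a 5b, then zero-pad to 5 bytes: K' = 7a 5b 00 00 00.
K' ⊕ ipad = 4c 6d 36 36 36; K' ⊕ opad = 26 07 5c 5c 5c.
m1: inner = H(4c 6d 36 36 36 55 0d 92) = c5 8a; tag = H(26 07 5c 5c 5c c5 8a) = 6828 ← matches
m2: inner = H(4c 6d 36 36 36 70 77 77) = 2f 8a; tag = H(26 07 5c 5c 5c 2f 8a) = 6892
m3: inner = H(4c 6d 36 36 36 6e 67 52) = 1f 63; tag = H(26 07 5c 5c 5c 1f 63) = 4182

1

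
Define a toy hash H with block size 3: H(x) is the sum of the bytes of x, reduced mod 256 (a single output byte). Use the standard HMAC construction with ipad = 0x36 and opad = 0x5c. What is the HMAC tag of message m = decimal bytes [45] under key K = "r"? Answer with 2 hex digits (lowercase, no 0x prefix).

c3

Key "r" = 72 is 1 byte ≤ B = 3; zero-pad to 3 bytes: K' = 72 00 00.
K' ⊕ ipad = 44 36 36.  K' ⊕ opad = 2e 5c 5c.
Inner input = (K'⊕ipad) ∥ m = 44 36 36 ∥ 2d.
Inner hash: sum = 68+54+54+45 = 221 → dd.
Outer input = (K'⊕opad) ∥ inner = 2e 5c 5c ∥ dd.
Outer hash (tag): sum = 46+92+92+221 = 451; mod 256 = 195 → c3.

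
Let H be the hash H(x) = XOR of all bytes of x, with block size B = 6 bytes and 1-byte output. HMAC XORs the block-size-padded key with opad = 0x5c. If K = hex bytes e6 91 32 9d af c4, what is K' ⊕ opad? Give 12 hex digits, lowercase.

bacd6ec1f398

Key hex bytes e6 91 32 9d af c4 is exactly B = 6 bytes: K' = e6 91 32 9d af c4.
XOR each byte with 0x5c: e6⊕5c=ba, 91⊕5c=cd, 32⊕5c=6e, 9d⊕5c=c1, af⊕5c=f3, c4⊕5c=98.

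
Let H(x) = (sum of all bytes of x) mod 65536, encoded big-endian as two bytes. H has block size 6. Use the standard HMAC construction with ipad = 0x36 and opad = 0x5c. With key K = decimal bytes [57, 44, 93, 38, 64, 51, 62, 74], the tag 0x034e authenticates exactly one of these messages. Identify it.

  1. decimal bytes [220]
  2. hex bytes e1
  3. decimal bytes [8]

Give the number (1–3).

1

Key decimal bytes [57, 44, 93, 38, 64, 51, 62, 74] = 39 2c 5d 26 40 33 3e 4a is 8 bytes > B = 6, so hash it first: H(key) = 01 e3, then zero-pad to 6 bytes: K' = 01 e3 00 00 00 00.
K' ⊕ ipad = 37 d5 36 36 36 36; K' ⊕ opad = 5d bf 5c 5c 5c 5c.
m1: inner = H(37 d5 36 36 36 36 dc) = 02 c0; tag = H(5d bf 5c 5c 5c 5c 02 c0) = 034e ← matches
m2: inner = H(37 d5 36 36 36 36 e1) = 02 c5; tag = H(5d bf 5c 5c 5c 5c 02 c5) = 0353
m3: inner = H(37 d5 36 36 36 36 08) = 01 ec; tag = H(5d bf 5c 5c 5c 5c 01 ec) = 0379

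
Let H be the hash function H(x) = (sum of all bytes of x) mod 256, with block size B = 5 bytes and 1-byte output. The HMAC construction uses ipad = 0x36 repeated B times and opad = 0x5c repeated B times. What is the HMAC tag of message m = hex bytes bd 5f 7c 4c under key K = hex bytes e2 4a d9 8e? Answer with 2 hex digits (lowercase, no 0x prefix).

Key hex bytes e2 4a d9 8e is 4 bytes ≤ B = 5; zero-pad to 5 bytes: K' = e2 4a d9 8e 00.
K' ⊕ ipad = d4 7c ef b8 36.  K' ⊕ opad = be 16 85 d2 5c.
Inner input = (K'⊕ipad) ∥ m = d4 7c ef b8 36 ∥ bd 5f 7c 4c.
Inner hash: sum = 212+124+239+184+54+189+95+124+76 = 1297; mod 256 = 17 → 11.
Outer input = (K'⊕opad) ∥ inner = be 16 85 d2 5c ∥ 11.
Outer hash (tag): sum = 190+22+133+210+92+17 = 664; mod 256 = 152 → 98.

98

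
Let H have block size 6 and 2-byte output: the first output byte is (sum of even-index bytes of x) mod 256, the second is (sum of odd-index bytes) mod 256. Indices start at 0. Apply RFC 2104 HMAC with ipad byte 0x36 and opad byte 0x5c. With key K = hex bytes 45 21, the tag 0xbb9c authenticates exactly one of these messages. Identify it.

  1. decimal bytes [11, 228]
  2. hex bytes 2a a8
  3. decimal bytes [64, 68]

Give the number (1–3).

Key hex bytes 45 21 is 2 bytes ≤ B = 6; zero-pad to 6 bytes: K' = 45 21 00 00 00 00.
K' ⊕ ipad = 73 17 36 36 36 36; K' ⊕ opad = 19 7d 5c 5c 5c 5c.
m1: inner = H(73 17 36 36 36 36 0b e4) = ea 67; tag = H(19 7d 5c 5c 5c 5c ea 67) = bb9c ← matches
m2: inner = H(73 17 36 36 36 36 2a a8) = 09 2b; tag = H(19 7d 5c 5c 5c 5c 09 2b) = da60
m3: inner = H(73 17 36 36 36 36 40 44) = 1f c7; tag = H(19 7d 5c 5c 5c 5c 1f c7) = f0fc

1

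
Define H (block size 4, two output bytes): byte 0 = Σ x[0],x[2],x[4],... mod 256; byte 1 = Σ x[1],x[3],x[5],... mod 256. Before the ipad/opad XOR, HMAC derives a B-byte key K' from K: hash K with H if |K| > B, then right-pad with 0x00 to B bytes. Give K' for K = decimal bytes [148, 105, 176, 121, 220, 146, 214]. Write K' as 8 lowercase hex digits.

|K| = 7 > B = 4, so first hash the key.
H(K): even-index sum = 758 mod 256 = 246; odd-index sum = 372 mod 256 = 116 → f6 74.
Zero-pad H(K) = f6 74 to 4 bytes: K' = f6 74 00 00.

f6740000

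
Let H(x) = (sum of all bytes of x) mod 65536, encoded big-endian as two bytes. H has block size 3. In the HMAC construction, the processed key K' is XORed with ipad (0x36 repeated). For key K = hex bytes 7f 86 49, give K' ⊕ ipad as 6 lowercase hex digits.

Key hex bytes 7f 86 49 is exactly B = 3 bytes: K' = 7f 86 49.
XOR each byte with 0x36: 7f⊕36=49, 86⊕36=b0, 49⊕36=7f.

49b07f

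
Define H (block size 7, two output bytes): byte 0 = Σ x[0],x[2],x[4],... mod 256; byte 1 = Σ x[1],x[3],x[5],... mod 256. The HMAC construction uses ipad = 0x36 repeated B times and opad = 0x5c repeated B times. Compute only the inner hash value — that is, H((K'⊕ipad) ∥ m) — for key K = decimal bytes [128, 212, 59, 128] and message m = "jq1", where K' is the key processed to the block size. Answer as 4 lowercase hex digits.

a069

Key decimal bytes [128, 212, 59, 128] = 80 d4 3b 80 is 4 bytes ≤ B = 7; zero-pad to 7 bytes: K' = 80 d4 3b 80 00 00 00.
K' ⊕ ipad = b6 e2 0d b6 36 36 36.
Inner input = b6 e2 0d b6 36 36 36 ∥ 6a 71 31.
Inner hash: even-index sum = 416 mod 256 = 160; odd-index sum = 617 mod 256 = 105 → a0 69.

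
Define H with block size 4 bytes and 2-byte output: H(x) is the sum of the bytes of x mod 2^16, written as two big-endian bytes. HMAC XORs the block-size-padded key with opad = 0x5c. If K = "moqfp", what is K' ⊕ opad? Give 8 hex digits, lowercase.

5e7f5c5c

Key "moqfp" = 6d 6f 71 66 70 is 5 bytes > B = 4, so hash it first: H(key) = 02 23, then zero-pad to 4 bytes: K' = 02 23 00 00.
XOR each byte with 0x5c: 02⊕5c=5e, 23⊕5c=7f, 00⊕5c=5c, 00⊕5c=5c.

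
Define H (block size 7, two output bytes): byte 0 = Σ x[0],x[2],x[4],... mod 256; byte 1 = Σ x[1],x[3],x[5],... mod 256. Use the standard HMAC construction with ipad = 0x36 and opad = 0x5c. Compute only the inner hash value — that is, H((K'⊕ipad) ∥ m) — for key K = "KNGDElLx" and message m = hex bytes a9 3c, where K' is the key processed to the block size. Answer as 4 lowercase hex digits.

Key "KNGDElLx" = 4b 4e 47 44 45 6c 4c 78 is 8 bytes > B = 7, so hash it first: H(key) = 23 76, then zero-pad to 7 bytes: K' = 23 76 00 00 00 00 00.
K' ⊕ ipad = 15 40 36 36 36 36 36.
Inner input = 15 40 36 36 36 36 36 ∥ a9 3c.
Inner hash: even-index sum = 243 mod 256 = 243; odd-index sum = 341 mod 256 = 85 → f3 55.

f355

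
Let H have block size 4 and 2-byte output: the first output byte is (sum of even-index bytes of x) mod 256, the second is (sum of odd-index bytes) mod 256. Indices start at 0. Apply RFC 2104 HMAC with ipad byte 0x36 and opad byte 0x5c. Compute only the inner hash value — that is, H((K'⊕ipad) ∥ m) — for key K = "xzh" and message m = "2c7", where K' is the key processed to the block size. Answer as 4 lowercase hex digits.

Key "xzh" = 78 7a 68 is 3 bytes ≤ B = 4; zero-pad to 4 bytes: K' = 78 7a 68 00.
K' ⊕ ipad = 4e 4c 5e 36.
Inner input = 4e 4c 5e 36 ∥ 32 63 37.
Inner hash: even-index sum = 277 mod 256 = 21; odd-index sum = 229 mod 256 = 229 → 15 e5.

15e5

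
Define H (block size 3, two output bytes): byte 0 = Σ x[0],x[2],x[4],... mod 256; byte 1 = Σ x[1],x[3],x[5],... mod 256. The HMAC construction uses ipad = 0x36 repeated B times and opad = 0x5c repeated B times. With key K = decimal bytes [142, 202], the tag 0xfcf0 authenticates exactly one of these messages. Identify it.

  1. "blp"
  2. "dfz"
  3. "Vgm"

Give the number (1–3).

1

Key decimal bytes [142, 202] = 8e ca is 2 bytes ≤ B = 3; zero-pad to 3 bytes: K' = 8e ca 00.
K' ⊕ ipad = b8 fc 36; K' ⊕ opad = d2 96 5c.
m1: inner = H(b8 fc 36 62 6c 70) = 5a ce; tag = H(d2 96 5c 5a ce) = fcf0 ← matches
m2: inner = H(b8 fc 36 64 66 7a) = 54 da; tag = H(d2 96 5c 54 da) = 08ea
m3: inner = H(b8 fc 36 56 67 6d) = 55 bf; tag = H(d2 96 5c 55 bf) = edeb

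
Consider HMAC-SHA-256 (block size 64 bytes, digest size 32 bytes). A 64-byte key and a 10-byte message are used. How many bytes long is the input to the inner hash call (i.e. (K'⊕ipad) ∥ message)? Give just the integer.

Key is 64 ≤ 64 bytes, zero-padded: |K'| = 64.
Inner input = (K'⊕ipad) ∥ m → 64 + 10 = 74 bytes.

74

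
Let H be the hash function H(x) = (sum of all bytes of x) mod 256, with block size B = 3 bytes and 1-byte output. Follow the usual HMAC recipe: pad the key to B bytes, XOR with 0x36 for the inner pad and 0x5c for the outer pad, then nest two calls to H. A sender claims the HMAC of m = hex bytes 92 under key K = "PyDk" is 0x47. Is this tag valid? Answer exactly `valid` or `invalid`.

Key "PyDk" = 50 79 44 6b is 4 bytes > B = 3, so hash it first: H(key) = 78, then zero-pad to 3 bytes: K' = 78 00 00.
K' ⊕ ipad = 4e 36 36; K' ⊕ opad = 24 5c 5c.
Inner hash: sum = 78+54+54+146 = 332; mod 256 = 76 → 4c.
Outer hash (recomputed tag): sum = 36+92+92+76 = 296; mod 256 = 40 → 28.
Recomputed tag = 28; claimed = 47 → mismatch.

invalid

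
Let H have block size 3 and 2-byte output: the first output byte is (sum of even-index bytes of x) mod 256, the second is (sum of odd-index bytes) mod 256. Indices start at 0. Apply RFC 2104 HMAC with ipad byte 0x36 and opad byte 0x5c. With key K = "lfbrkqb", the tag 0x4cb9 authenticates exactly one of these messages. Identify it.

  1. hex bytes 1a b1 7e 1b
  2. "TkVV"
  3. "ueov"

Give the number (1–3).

2

Key "lfbrkqb" = 6c 66 62 72 6b 71 62 is 7 bytes > B = 3, so hash it first: H(key) = 9b 49, then zero-pad to 3 bytes: K' = 9b 49 00.
K' ⊕ ipad = ad 7f 36; K' ⊕ opad = c7 15 5c.
m1: inner = H(ad 7f 36 1a b1 7e 1b) = af 17; tag = H(c7 15 5c af 17) = 3ac4
m2: inner = H(ad 7f 36 54 6b 56 56) = a4 29; tag = H(c7 15 5c a4 29) = 4cb9 ← matches
m3: inner = H(ad 7f 36 75 65 6f 76) = be 63; tag = H(c7 15 5c be 63) = 86d3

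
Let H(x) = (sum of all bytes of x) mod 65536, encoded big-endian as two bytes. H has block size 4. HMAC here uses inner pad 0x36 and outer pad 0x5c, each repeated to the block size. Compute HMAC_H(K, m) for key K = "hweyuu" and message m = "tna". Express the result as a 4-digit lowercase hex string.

0287

Key "hweyuu" = 68 77 65 79 75 75 is 6 bytes > B = 4, so hash it first: H(key) = 02 a7, then zero-pad to 4 bytes: K' = 02 a7 00 00.
K' ⊕ ipad = 34 91 36 36.  K' ⊕ opad = 5e fb 5c 5c.
Inner input = (K'⊕ipad) ∥ m = 34 91 36 36 ∥ 74 6e 61.
Inner hash: sum = 52+145+54+54+116+110+97 = 628 → 02 74.
Outer input = (K'⊕opad) ∥ inner = 5e fb 5c 5c ∥ 02 74.
Outer hash (tag): sum = 94+251+92+92+2+116 = 647 → 02 87.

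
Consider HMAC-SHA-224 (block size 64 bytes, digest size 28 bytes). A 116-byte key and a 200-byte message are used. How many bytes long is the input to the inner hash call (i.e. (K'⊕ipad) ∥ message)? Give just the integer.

Key is 116 > 64 bytes, so it is hashed to 28 bytes then zero-padded to 64: |K'| = 64.
Inner input = (K'⊕ipad) ∥ m → 64 + 200 = 264 bytes.

264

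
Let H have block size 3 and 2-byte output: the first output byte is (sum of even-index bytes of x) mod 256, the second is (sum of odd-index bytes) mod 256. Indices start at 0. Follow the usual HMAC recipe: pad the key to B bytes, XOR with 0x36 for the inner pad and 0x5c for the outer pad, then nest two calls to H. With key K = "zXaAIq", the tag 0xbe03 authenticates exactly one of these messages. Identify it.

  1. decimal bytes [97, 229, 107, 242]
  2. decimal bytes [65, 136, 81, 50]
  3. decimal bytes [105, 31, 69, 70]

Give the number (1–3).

Key "zXaAIq" = 7a 58 61 41 49 71 is 6 bytes > B = 3, so hash it first: H(key) = 24 0a, then zero-pad to 3 bytes: K' = 24 0a 00.
K' ⊕ ipad = 12 3c 36; K' ⊕ opad = 78 56 5c.
m1: inner = H(12 3c 36 61 e5 6b f2) = 1f 08; tag = H(78 56 5c 1f 08) = dc75
m2: inner = H(12 3c 36 41 88 51 32) = 02 ce; tag = H(78 56 5c 02 ce) = a258
m3: inner = H(12 3c 36 69 1f 45 46) = ad ea; tag = H(78 56 5c ad ea) = be03 ← matches

3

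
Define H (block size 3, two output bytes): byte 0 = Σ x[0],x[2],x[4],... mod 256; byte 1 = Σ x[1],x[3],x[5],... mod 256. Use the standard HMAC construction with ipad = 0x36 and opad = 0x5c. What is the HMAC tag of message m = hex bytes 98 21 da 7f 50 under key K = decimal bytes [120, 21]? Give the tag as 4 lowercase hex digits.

656d

Key decimal bytes [120, 21] = 78 15 is 2 bytes ≤ B = 3; zero-pad to 3 bytes: K' = 78 15 00.
K' ⊕ ipad = 4e 23 36.  K' ⊕ opad = 24 49 5c.
Inner input = (K'⊕ipad) ∥ m = 4e 23 36 ∥ 98 21 da 7f 50.
Inner hash: even-index sum = 292 mod 256 = 36; odd-index sum = 485 mod 256 = 229 → 24 e5.
Outer input = (K'⊕opad) ∥ inner = 24 49 5c ∥ 24 e5.
Outer hash (tag): even-index sum = 357 mod 256 = 101; odd-index sum = 109 mod 256 = 109 → 65 6d.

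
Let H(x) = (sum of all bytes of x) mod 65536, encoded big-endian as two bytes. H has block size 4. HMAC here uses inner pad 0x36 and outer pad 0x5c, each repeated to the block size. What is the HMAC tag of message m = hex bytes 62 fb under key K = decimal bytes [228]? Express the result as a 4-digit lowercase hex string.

029f

Key decimal bytes [228] = e4 is 1 byte ≤ B = 4; zero-pad to 4 bytes: K' = e4 00 00 00.
K' ⊕ ipad = d2 36 36 36.  K' ⊕ opad = b8 5c 5c 5c.
Inner input = (K'⊕ipad) ∥ m = d2 36 36 36 ∥ 62 fb.
Inner hash: sum = 210+54+54+54+98+251 = 721 → 02 d1.
Outer input = (K'⊕opad) ∥ inner = b8 5c 5c 5c ∥ 02 d1.
Outer hash (tag): sum = 184+92+92+92+2+209 = 671 → 02 9f.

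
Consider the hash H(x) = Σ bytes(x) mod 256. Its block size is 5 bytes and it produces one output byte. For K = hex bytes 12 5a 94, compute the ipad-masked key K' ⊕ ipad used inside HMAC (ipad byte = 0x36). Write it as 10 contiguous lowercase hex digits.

Key hex bytes 12 5a 94 is 3 bytes ≤ B = 5; zero-pad to 5 bytes: K' = 12 5a 94 00 00.
XOR each byte with 0x36: 12⊕36=24, 5a⊕36=6c, 94⊕36=a2, 00⊕36=36, 00⊕36=36.

246ca23636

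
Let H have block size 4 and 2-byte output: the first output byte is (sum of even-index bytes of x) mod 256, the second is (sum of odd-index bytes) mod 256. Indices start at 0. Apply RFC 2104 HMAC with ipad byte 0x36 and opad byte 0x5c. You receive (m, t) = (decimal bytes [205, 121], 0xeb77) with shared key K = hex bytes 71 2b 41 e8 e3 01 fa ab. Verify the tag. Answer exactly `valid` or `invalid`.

Key hex bytes 71 2b 41 e8 e3 01 fa ab is 8 bytes > B = 4, so hash it first: H(key) = 8f bf, then zero-pad to 4 bytes: K' = 8f bf 00 00.
K' ⊕ ipad = b9 89 36 36; K' ⊕ opad = d3 e3 5c 5c.
Inner hash: even-index sum = 444 mod 256 = 188; odd-index sum = 312 mod 256 = 56 → bc 38.
Outer hash (recomputed tag): even-index sum = 491 mod 256 = 235; odd-index sum = 375 mod 256 = 119 → eb 77.
Recomputed tag = eb77; claimed = eb77 → match.

valid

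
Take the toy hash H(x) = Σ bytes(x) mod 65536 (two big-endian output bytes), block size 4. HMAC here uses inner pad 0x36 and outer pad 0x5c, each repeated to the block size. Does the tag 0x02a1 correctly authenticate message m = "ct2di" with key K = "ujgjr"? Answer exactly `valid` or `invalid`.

Key "ujgjr" = 75 6a 67 6a 72 is 5 bytes > B = 4, so hash it first: H(key) = 02 22, then zero-pad to 4 bytes: K' = 02 22 00 00.
K' ⊕ ipad = 34 14 36 36; K' ⊕ opad = 5e 7e 5c 5c.
Inner hash: sum = 52+20+54+54+99+116+50+100+105 = 650 → 02 8a.
Outer hash (recomputed tag): sum = 94+126+92+92+2+138 = 544 → 02 20.
Recomputed tag = 0220; claimed = 02a1 → mismatch.

invalid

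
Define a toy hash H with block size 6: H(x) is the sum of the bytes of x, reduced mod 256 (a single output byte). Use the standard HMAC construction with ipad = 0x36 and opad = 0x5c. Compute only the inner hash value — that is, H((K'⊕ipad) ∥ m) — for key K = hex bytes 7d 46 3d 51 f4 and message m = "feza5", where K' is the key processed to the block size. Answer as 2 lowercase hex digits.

00

Key hex bytes 7d 46 3d 51 f4 is 5 bytes ≤ B = 6; zero-pad to 6 bytes: K' = 7d 46 3d 51 f4 00.
K' ⊕ ipad = 4b 70 0b 67 c2 36.
Inner input = 4b 70 0b 67 c2 36 ∥ 66 65 7a 61 35.
Inner hash: sum = 75+112+11+103+194+54+102+101+122+97+53 = 1024; mod 256 = 0 → 00.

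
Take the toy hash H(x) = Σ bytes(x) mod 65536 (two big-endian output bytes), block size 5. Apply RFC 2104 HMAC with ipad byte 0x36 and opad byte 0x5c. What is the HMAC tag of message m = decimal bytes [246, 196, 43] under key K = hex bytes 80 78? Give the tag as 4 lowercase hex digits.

Key hex bytes 80 78 is 2 bytes ≤ B = 5; zero-pad to 5 bytes: K' = 80 78 00 00 00.
K' ⊕ ipad = b6 4e 36 36 36.  K' ⊕ opad = dc 24 5c 5c 5c.
Inner input = (K'⊕ipad) ∥ m = b6 4e 36 36 36 ∥ f6 c4 2b.
Inner hash: sum = 182+78+54+54+54+246+196+43 = 907 → 03 8b.
Outer input = (K'⊕opad) ∥ inner = dc 24 5c 5c 5c ∥ 03 8b.
Outer hash (tag): sum = 220+36+92+92+92+3+139 = 674 → 02 a2.

02a2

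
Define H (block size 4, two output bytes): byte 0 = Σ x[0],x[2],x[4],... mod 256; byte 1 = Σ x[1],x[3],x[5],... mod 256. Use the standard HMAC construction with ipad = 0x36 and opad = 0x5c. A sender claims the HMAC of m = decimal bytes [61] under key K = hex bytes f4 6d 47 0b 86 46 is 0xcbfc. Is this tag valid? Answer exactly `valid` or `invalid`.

invalid

Key hex bytes f4 6d 47 0b 86 46 is 6 bytes > B = 4, so hash it first: H(key) = c1 be, then zero-pad to 4 bytes: K' = c1 be 00 00.
K' ⊕ ipad = f7 88 36 36; K' ⊕ opad = 9d e2 5c 5c.
Inner hash: even-index sum = 362 mod 256 = 106; odd-index sum = 190 mod 256 = 190 → 6a be.
Outer hash (recomputed tag): even-index sum = 355 mod 256 = 99; odd-index sum = 508 mod 256 = 252 → 63 fc.
Recomputed tag = 63fc; claimed = cbfc → mismatch.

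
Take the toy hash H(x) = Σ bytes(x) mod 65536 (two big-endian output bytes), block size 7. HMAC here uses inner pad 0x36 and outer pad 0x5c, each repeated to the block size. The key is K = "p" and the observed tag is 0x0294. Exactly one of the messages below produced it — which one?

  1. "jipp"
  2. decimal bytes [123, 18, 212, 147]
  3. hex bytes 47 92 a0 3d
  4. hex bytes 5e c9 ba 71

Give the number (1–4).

1

Key "p" = 70 is 1 byte ≤ B = 7; zero-pad to 7 bytes: K' = 70 00 00 00 00 00 00.
K' ⊕ ipad = 46 36 36 36 36 36 36; K' ⊕ opad = 2c 5c 5c 5c 5c 5c 5c.
m1: inner = H(46 36 36 36 36 36 36 6a 69 70 70) = 03 3d; tag = H(2c 5c 5c 5c 5c 5c 5c 03 3d) = 0294 ← matches
m2: inner = H(46 36 36 36 36 36 36 7b 12 d4 93) = 03 7e; tag = H(2c 5c 5c 5c 5c 5c 5c 03 7e) = 02d5
m3: inner = H(46 36 36 36 36 36 36 47 92 a0 3d) = 03 40; tag = H(2c 5c 5c 5c 5c 5c 5c 03 40) = 0297
m4: inner = H(46 36 36 36 36 36 36 5e c9 ba 71) = 03 dc; tag = H(2c 5c 5c 5c 5c 5c 5c 03 dc) = 0333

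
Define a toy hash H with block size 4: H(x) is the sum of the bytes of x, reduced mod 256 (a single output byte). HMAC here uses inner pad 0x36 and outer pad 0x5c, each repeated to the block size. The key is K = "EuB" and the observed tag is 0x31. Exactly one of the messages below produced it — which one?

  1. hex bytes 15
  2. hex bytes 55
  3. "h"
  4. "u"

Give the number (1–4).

1

Key "EuB" = 45 75 42 is 3 bytes ≤ B = 4; zero-pad to 4 bytes: K' = 45 75 42 00.
K' ⊕ ipad = 73 43 74 36; K' ⊕ opad = 19 29 1e 5c.
m1: inner = H(73 43 74 36 15) = 75; tag = H(19 29 1e 5c 75) = 31 ← matches
m2: inner = H(73 43 74 36 55) = b5; tag = H(19 29 1e 5c b5) = 71
m3: inner = H(73 43 74 36 68) = c8; tag = H(19 29 1e 5c c8) = 84
m4: inner = H(73 43 74 36 75) = d5; tag = H(19 29 1e 5c d5) = 91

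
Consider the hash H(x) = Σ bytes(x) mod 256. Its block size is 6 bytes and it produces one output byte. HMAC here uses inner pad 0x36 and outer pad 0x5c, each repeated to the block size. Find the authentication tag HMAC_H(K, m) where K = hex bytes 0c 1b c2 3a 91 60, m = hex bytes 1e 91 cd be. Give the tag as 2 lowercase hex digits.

42

Key hex bytes 0c 1b c2 3a 91 60 is exactly B = 6 bytes: K' = 0c 1b c2 3a 91 60.
K' ⊕ ipad = 3a 2d f4 0c a7 56.  K' ⊕ opad = 50 47 9e 66 cd 3c.
Inner input = (K'⊕ipad) ∥ m = 3a 2d f4 0c a7 56 ∥ 1e 91 cd be.
Inner hash: sum = 58+45+244+12+167+86+30+145+205+190 = 1182; mod 256 = 158 → 9e.
Outer input = (K'⊕opad) ∥ inner = 50 47 9e 66 cd 3c ∥ 9e.
Outer hash (tag): sum = 80+71+158+102+205+60+158 = 834; mod 256 = 66 → 42.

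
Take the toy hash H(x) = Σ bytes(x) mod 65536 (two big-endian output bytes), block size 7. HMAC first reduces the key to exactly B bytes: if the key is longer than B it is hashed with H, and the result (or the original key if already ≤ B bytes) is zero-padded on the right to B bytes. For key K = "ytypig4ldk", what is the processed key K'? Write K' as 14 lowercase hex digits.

|K| = 10 > B = 7, so first hash the key.
H(K): sum = 121+116+121+112+105+103+52+108+100+107 = 1045 → 04 15.
Zero-pad H(K) = 04 15 to 7 bytes: K' = 04 15 00 00 00 00 00.

04150000000000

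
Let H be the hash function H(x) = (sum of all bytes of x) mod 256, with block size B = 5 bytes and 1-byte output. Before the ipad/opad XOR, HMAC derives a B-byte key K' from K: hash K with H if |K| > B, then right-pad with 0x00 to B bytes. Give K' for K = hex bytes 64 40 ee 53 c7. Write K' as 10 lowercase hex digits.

6440ee53c7

Key hex bytes 64 40 ee 53 c7 is exactly B = 5 bytes: K' = 64 40 ee 53 c7.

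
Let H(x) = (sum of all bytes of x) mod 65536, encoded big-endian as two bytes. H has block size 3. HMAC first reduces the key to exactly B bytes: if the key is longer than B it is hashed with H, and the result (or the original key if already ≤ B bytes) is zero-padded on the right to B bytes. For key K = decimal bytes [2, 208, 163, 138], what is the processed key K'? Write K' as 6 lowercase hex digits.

01ff00

|K| = 4 > B = 3, so first hash the key.
H(K): sum = 2+208+163+138 = 511 → 01 ff.
Zero-pad H(K) = 01 ff to 3 bytes: K' = 01 ff 00.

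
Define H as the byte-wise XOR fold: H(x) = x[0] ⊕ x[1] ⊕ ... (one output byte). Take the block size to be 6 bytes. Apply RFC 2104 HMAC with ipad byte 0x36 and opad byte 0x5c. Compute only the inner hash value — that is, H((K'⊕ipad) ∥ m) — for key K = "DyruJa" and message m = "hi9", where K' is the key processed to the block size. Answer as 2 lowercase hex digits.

Key "DyruJa" = 44 79 72 75 4a 61 is exactly B = 6 bytes: K' = 44 79 72 75 4a 61.
K' ⊕ ipad = 72 4f 44 43 7c 57.
Inner input = 72 4f 44 43 7c 57 ∥ 68 69 39.
Inner hash: XOR 72⊕4f⊕44⊕43⊕7c⊕57⊕68⊕69⊕39 = 29.

29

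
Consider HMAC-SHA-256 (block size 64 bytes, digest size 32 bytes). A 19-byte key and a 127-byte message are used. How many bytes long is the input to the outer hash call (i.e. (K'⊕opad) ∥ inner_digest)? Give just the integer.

96

Key is 19 ≤ 64 bytes, zero-padded: |K'| = 64.
Outer input = (K'⊕opad) ∥ H(inner) → 64 + 32 = 96 bytes.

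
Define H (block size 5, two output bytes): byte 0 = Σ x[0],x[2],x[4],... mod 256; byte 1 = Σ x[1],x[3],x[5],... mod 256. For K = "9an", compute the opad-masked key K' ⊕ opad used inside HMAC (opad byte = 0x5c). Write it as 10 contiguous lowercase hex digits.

653d325c5c

Key "9an" = 39 61 6e is 3 bytes ≤ B = 5; zero-pad to 5 bytes: K' = 39 61 6e 00 00.
XOR each byte with 0x5c: 39⊕5c=65, 61⊕5c=3d, 6e⊕5c=32, 00⊕5c=5c, 00⊕5c=5c.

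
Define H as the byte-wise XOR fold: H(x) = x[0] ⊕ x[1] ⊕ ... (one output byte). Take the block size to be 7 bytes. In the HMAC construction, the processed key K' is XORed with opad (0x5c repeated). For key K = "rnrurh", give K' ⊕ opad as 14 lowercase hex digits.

2e322e292e345c

Key "rnrurh" = 72 6e 72 75 72 68 is 6 bytes ≤ B = 7; zero-pad to 7 bytes: K' = 72 6e 72 75 72 68 00.
XOR each byte with 0x5c: 72⊕5c=2e, 6e⊕5c=32, 72⊕5c=2e, 75⊕5c=29, 72⊕5c=2e, 68⊕5c=34, 00⊕5c=5c.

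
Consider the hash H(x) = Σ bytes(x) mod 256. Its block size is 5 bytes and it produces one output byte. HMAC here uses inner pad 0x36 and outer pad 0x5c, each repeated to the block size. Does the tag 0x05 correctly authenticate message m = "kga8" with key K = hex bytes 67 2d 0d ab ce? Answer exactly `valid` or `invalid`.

Key hex bytes 67 2d 0d ab ce is exactly B = 5 bytes: K' = 67 2d 0d ab ce.
K' ⊕ ipad = 51 1b 3b 9d f8; K' ⊕ opad = 3b 71 51 f7 92.
Inner hash: sum = 81+27+59+157+248+107+103+97+56 = 935; mod 256 = 167 → a7.
Outer hash (recomputed tag): sum = 59+113+81+247+146+167 = 813; mod 256 = 45 → 2d.
Recomputed tag = 2d; claimed = 05 → mismatch.

invalid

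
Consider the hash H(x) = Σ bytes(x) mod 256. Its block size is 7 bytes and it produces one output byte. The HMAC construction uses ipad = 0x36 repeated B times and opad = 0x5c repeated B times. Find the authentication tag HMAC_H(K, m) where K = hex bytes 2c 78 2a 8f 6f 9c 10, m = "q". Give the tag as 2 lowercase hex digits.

Key hex bytes 2c 78 2a 8f 6f 9c 10 is exactly B = 7 bytes: K' = 2c 78 2a 8f 6f 9c 10.
K' ⊕ ipad = 1a 4e 1c b9 59 aa 26.  K' ⊕ opad = 70 24 76 d3 33 c0 4c.
Inner input = (K'⊕ipad) ∥ m = 1a 4e 1c b9 59 aa 26 ∥ 71.
Inner hash: sum = 26+78+28+185+89+170+38+113 = 727; mod 256 = 215 → d7.
Outer input = (K'⊕opad) ∥ inner = 70 24 76 d3 33 c0 4c ∥ d7.
Outer hash (tag): sum = 112+36+118+211+51+192+76+215 = 1011; mod 256 = 243 → f3.

f3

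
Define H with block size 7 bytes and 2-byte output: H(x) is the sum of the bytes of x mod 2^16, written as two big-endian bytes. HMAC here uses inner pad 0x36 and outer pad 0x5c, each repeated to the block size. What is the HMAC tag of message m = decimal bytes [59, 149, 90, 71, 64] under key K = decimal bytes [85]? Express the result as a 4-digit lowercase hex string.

Key decimal bytes [85] = 55 is 1 byte ≤ B = 7; zero-pad to 7 bytes: K' = 55 00 00 00 00 00 00.
K' ⊕ ipad = 63 36 36 36 36 36 36.  K' ⊕ opad = 09 5c 5c 5c 5c 5c 5c.
Inner input = (K'⊕ipad) ∥ m = 63 36 36 36 36 36 36 ∥ 3b 95 5a 47 40.
Inner hash: sum = 99+54+54+54+54+54+54+59+149+90+71+64 = 856 → 03 58.
Outer input = (K'⊕opad) ∥ inner = 09 5c 5c 5c 5c 5c 5c ∥ 03 58.
Outer hash (tag): sum = 9+92+92+92+92+92+92+3+88 = 652 → 02 8c.

028c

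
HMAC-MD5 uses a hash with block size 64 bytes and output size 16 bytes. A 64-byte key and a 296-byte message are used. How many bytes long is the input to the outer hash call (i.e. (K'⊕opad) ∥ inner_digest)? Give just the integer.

80

Key is 64 ≤ 64 bytes, zero-padded: |K'| = 64.
Outer input = (K'⊕opad) ∥ H(inner) → 64 + 16 = 80 bytes.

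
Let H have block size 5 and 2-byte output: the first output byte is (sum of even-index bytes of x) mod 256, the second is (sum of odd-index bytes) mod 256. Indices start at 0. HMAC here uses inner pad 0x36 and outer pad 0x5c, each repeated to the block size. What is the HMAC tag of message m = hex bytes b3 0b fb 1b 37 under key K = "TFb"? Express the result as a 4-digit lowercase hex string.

2d88

Key "TFb" = 54 46 62 is 3 bytes ≤ B = 5; zero-pad to 5 bytes: K' = 54 46 62 00 00.
K' ⊕ ipad = 62 70 54 36 36.  K' ⊕ opad = 08 1a 3e 5c 5c.
Inner input = (K'⊕ipad) ∥ m = 62 70 54 36 36 ∥ b3 0b fb 1b 37.
Inner hash: even-index sum = 274 mod 256 = 18; odd-index sum = 651 mod 256 = 139 → 12 8b.
Outer input = (K'⊕opad) ∥ inner = 08 1a 3e 5c 5c ∥ 12 8b.
Outer hash (tag): even-index sum = 301 mod 256 = 45; odd-index sum = 136 mod 256 = 136 → 2d 88.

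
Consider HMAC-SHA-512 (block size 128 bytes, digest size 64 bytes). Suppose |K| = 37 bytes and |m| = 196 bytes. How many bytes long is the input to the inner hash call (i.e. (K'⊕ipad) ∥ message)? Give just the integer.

Key is 37 ≤ 128 bytes, zero-padded: |K'| = 128.
Inner input = (K'⊕ipad) ∥ m → 128 + 196 = 324 bytes.

324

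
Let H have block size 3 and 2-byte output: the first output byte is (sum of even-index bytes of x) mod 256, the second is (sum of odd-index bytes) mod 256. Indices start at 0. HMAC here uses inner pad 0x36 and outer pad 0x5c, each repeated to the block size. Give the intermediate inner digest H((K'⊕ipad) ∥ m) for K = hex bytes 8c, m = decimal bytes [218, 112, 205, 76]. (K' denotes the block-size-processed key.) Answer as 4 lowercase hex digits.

Key hex bytes 8c is 1 byte ≤ B = 3; zero-pad to 3 bytes: K' = 8c 00 00.
K' ⊕ ipad = ba 36 36.
Inner input = ba 36 36 ∥ da 70 cd 4c.
Inner hash: even-index sum = 428 mod 256 = 172; odd-index sum = 477 mod 256 = 221 → ac dd.

acdd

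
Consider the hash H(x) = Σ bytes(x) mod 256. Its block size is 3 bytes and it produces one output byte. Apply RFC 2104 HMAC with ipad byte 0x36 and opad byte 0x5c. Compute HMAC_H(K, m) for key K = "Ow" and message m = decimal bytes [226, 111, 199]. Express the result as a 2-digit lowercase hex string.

a2

Key "Ow" = 4f 77 is 2 bytes ≤ B = 3; zero-pad to 3 bytes: K' = 4f 77 00.
K' ⊕ ipad = 79 41 36.  K' ⊕ opad = 13 2b 5c.
Inner input = (K'⊕ipad) ∥ m = 79 41 36 ∥ e2 6f c7.
Inner hash: sum = 121+65+54+226+111+199 = 776; mod 256 = 8 → 08.
Outer input = (K'⊕opad) ∥ inner = 13 2b 5c ∥ 08.
Outer hash (tag): sum = 19+43+92+8 = 162 → a2.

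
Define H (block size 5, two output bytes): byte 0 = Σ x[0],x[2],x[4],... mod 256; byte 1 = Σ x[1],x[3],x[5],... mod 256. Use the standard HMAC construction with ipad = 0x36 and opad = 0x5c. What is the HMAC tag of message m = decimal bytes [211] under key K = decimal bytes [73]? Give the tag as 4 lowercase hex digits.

Key decimal bytes [73] = 49 is 1 byte ≤ B = 5; zero-pad to 5 bytes: K' = 49 00 00 00 00.
K' ⊕ ipad = 7f 36 36 36 36.  K' ⊕ opad = 15 5c 5c 5c 5c.
Inner input = (K'⊕ipad) ∥ m = 7f 36 36 36 36 ∥ d3.
Inner hash: even-index sum = 235 mod 256 = 235; odd-index sum = 319 mod 256 = 63 → eb 3f.
Outer input = (K'⊕opad) ∥ inner = 15 5c 5c 5c 5c ∥ eb 3f.
Outer hash (tag): even-index sum = 268 mod 256 = 12; odd-index sum = 419 mod 256 = 163 → 0c a3.

0ca3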